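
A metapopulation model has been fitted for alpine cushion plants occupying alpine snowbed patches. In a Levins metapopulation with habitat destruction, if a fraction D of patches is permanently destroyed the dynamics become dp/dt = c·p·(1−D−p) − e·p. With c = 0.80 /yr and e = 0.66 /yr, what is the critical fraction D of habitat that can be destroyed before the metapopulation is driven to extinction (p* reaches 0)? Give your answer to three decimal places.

The nontrivial equilibrium is p* = (1−D) − e/c; extinction occurs when this hits zero.
So D_crit = 1 − e/c = 1 − 0.66/0.80 = 1 − 0.8250 = 0.1750.
This equals the undisturbed p*, a classic result of Lande's extension.

0.175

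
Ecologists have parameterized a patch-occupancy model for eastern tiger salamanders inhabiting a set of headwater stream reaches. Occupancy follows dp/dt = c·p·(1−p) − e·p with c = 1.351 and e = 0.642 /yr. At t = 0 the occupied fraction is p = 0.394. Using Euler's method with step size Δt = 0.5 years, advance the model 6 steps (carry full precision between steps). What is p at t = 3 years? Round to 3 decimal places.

Update rule: p ← p + [c·p·(1−p) − e·p]·Δt with Δt = 0.5.
t = 0.5: p = 0.39400 + (+0.03481) = 0.42881
t = 1: p = 0.42881 + (+0.02780) = 0.45661
t = 1.5: p = 0.45661 + (+0.02103) = 0.47764
t = 2: p = 0.47764 + (+0.01521) = 0.49286
t = 2.5: p = 0.49286 + (+0.01063) = 0.50349
t = 3: p = 0.50349 + (+0.00725) = 0.51074

0.511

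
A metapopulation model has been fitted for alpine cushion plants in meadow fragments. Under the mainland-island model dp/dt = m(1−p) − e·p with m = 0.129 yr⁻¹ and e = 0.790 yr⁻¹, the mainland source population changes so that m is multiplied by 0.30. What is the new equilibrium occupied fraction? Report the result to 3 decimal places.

Before: p* = 0.129/(0.129+0.790) = 0.1404.
After: m = 0.0387, e = 0.79; p* = 0.0387/0.8287 = 0.0467.

0.047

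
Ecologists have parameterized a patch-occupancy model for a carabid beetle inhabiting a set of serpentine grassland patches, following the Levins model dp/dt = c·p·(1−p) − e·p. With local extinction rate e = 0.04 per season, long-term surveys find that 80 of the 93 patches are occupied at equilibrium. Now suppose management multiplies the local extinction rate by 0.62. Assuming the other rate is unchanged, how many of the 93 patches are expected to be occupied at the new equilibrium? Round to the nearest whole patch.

85

Observed p* = 80/93 = 0.86022.
Balance c(1−p*) = e gives c = e/(1 − 0.86022) = 0.04/0.13978 = 0.28616.
New p* = 1 − e/c = 1 − 0.02480/0.28616 = 0.91334.
Expected occupied = 93 × 0.91334 = 84.94 ≈ 85.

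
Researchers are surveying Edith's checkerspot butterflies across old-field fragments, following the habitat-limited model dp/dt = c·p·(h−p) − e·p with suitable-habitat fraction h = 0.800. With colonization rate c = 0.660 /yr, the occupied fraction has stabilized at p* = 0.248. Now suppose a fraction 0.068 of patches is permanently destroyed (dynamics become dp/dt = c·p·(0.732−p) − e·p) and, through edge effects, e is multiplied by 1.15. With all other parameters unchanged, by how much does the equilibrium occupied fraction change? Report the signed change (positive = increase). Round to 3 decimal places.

-0.151

Balance c(h−p*) = e gives e = 0.660×(0.8 − 0.24800) = 0.36432.
New p* = 0.732 − e/c = 0.732 − 0.41897/0.66000 = 0.09720.
Δp* = 0.09720 − 0.24800 = -0.15080.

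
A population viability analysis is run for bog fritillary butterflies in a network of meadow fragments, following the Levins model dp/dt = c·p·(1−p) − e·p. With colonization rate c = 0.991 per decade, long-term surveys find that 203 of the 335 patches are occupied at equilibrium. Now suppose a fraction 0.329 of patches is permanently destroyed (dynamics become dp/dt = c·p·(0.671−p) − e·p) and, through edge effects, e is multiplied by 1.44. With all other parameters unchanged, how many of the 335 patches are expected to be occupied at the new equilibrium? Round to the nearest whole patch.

Observed p* = 203/335 = 0.60597.
Balance c(1−p*) = e gives e = 0.991×(1 − 0.60597) = 0.39048.
New p* = 0.671 − e/c = 0.671 − 0.56229/0.99100 = 0.10360.
Expected occupied = 335 × 0.10360 = 34.71 ≈ 35.

35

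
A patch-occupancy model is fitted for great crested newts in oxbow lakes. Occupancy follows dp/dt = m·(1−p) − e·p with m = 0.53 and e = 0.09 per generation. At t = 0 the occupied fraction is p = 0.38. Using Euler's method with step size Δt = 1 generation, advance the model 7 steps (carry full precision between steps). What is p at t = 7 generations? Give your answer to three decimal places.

Update rule: p ← p + [m·(1−p) − e·p]·Δt with Δt = 1.
t = 1: p = 0.38000 + (+0.29440) = 0.67440
t = 2: p = 0.67440 + (+0.11187) = 0.78627
t = 3: p = 0.78627 + (+0.04251) = 0.82878
t = 4: p = 0.82878 + (+0.01615) = 0.84494
t = 5: p = 0.84494 + (+0.00614) = 0.85108
t = 6: p = 0.85108 + (+0.00233) = 0.85341
t = 7: p = 0.85341 + (+0.00089) = 0.85430

0.854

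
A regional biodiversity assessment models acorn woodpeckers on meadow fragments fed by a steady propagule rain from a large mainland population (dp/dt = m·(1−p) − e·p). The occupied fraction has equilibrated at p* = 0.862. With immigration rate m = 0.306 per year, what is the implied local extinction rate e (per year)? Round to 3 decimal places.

At equilibrium m(1−p*) = e·p*, so e = m(1−p*)/p*.
e = 0.306 × 0.1380 / 0.862 = 0.0490.

0.049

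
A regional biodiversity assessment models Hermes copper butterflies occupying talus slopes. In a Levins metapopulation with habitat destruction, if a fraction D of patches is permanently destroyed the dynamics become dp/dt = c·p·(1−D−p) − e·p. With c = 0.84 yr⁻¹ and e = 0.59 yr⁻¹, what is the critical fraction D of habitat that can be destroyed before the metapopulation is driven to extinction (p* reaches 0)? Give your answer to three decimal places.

0.298

The nontrivial equilibrium is p* = (1−D) − e/c; extinction occurs when this hits zero.
So D_crit = 1 − e/c = 1 − 0.59/0.84 = 1 − 0.7024 = 0.2976.
Note this equals the original equilibrium occupancy — the Levins extinction-debt result.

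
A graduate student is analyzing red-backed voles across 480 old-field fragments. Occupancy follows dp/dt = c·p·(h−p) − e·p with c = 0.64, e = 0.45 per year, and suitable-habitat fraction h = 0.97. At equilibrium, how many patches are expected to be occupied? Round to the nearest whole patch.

128

p* = h − e/c = 0.97 − 0.7031 = 0.2669.
Expected occupied patches = N × p* = 480 × 0.2669 = 128.10 ≈ 128.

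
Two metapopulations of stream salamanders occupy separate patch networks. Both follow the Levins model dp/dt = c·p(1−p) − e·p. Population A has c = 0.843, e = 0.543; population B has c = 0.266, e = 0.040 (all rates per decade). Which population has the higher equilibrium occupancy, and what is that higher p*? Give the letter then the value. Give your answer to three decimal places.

A: p*_A = 1 − 0.543/0.843 = 0.3559.
B: p*_B = 1 − 0.040/0.266 = 0.8496.
B is higher at 0.8496.

B, 0.850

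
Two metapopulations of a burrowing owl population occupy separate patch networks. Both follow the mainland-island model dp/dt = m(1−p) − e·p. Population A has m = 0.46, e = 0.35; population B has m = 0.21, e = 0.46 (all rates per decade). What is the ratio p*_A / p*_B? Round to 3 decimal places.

A: p*_A = m/(m+e) = 0.46/0.8100 = 0.5679.
B: p*_B = 0.21/0.6700 = 0.3134.
p*_A / p*_B = 0.5679/0.3134 = 1.8119.

1.812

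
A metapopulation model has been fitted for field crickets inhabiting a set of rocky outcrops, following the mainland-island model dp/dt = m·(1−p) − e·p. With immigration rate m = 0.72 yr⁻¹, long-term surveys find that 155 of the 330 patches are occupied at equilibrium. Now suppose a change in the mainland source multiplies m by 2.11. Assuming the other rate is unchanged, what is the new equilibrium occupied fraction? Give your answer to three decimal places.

Observed p* = 155/330 = 0.46970.
Balance m(1−p*) = e·p* gives e = m(1−p*)/p* = 0.72×0.53030/0.46970 = 0.81289.
New p* = m/(m+e) = 1.51920/(1.51920+0.81289) = 0.65143.

0.651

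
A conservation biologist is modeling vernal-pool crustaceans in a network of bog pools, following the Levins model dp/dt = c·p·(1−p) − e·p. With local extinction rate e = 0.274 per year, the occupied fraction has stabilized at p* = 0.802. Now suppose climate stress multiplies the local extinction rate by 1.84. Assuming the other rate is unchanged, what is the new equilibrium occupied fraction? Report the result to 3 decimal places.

0.636

Balance c(1−p*) = e gives c = e/(1 − 0.80200) = 0.274/0.19800 = 1.38384.
New p* = 1 − e/c = 1 − 0.50416/1.38384 = 0.63568.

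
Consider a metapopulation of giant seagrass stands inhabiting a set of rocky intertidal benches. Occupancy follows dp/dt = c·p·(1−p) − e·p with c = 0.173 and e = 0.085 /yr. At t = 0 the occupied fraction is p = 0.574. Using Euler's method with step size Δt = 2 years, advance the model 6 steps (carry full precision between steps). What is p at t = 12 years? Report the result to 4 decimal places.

Update rule: p ← p + [c·p·(1−p) − e·p]·Δt with Δt = 2.
step 1: Δp = -0.01297, p = 0.56103
step 2: Δp = -0.01016, p = 0.55086
step 3: Δp = -0.00804, p = 0.54282
step 4: Δp = -0.00641, p = 0.53641
step 5: Δp = -0.00515, p = 0.53126
step 6: Δp = -0.00415, p = 0.52711

0.5271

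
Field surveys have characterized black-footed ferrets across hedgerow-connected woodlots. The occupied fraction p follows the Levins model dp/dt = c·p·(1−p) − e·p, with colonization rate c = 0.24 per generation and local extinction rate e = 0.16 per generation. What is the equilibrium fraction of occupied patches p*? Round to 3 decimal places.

0.333

Setting dp/dt = 0 and dividing through by p* gives c·(1−p*) = e.
So p* = 1 − e/c = 1 − 0.16/0.24 = 1 − 0.6667 = 0.3333.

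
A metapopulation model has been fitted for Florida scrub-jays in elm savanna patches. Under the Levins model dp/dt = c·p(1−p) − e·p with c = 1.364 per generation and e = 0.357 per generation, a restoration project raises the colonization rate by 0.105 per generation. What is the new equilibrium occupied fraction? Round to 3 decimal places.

Before: p* = 1 − 0.357/1.364 = 0.7383.
After the change, c = 1.469, e = 0.357, so p* = 1 − 0.357/1.469 = 0.7570.

0.757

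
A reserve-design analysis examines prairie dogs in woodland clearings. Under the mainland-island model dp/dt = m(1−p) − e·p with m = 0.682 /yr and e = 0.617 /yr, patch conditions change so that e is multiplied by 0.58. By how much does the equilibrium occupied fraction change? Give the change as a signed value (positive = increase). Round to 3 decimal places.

0.131

Before: p* = 0.682/(0.682+0.617) = 0.5250.
After: m = 0.682, e = 0.35786; p* = 0.682/1.0399 = 0.6559.
Δp* = 0.6559 − 0.5250 = +0.1308.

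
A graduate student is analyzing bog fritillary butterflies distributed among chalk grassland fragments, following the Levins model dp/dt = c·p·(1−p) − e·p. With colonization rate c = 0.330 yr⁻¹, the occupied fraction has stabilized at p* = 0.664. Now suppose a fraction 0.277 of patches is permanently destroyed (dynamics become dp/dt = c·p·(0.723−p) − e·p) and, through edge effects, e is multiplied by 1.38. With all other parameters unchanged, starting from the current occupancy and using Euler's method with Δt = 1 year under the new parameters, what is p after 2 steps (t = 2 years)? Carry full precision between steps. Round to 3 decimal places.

0.515

Balance c(1−p*) = e gives e = 0.330×(1 − 0.66400) = 0.11088.
Starting from p₀ = 0.66400; update p ← p + (dp/dt)·Δt with the new parameters.
t = 1: p = 0.66400 + (-0.08867) = 0.57533
t = 2: p = 0.57533 + (-0.06000) = 0.51533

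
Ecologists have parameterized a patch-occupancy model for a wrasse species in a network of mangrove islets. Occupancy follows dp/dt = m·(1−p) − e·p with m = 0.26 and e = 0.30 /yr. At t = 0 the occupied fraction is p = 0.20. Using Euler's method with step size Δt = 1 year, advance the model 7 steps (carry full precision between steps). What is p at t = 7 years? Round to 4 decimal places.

0.4634

Update rule: p ← p + [m·(1−p) − e·p]·Δt with Δt = 1.
  1  |  dp/dt·Δt = +0.148000  |  p_1 = 0.348000
  2  |  dp/dt·Δt = +0.065120  |  p_2 = 0.413120
  3  |  dp/dt·Δt = +0.028653  |  p_3 = 0.441773
  4  |  dp/dt·Δt = +0.012607  |  p_4 = 0.454380
  5  |  dp/dt·Δt = +0.005547  |  p_5 = 0.459927
  6  |  dp/dt·Δt = +0.002441  |  p_6 = 0.462368
  7  |  dp/dt·Δt = +0.001074  |  p_7 = 0.463442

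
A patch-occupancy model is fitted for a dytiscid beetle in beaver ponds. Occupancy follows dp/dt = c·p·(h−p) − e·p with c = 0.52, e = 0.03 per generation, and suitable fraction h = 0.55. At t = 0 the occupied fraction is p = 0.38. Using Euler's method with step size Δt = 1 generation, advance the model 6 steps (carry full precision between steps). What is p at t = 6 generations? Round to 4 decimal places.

0.4672

Update rule: p ← p + [c·p·(h−p) − e·p]·Δt with Δt = 1.
  1  |  dp/dt·Δt = +0.022192  |  p_1 = 0.402192
  2  |  dp/dt·Δt = +0.018847  |  p_2 = 0.421039
  3  |  dp/dt·Δt = +0.015604  |  p_3 = 0.436642
  4  |  dp/dt·Δt = +0.012639  |  p_4 = 0.449281
  5  |  dp/dt·Δt = +0.010052  |  p_5 = 0.459334
  6  |  dp/dt·Δt = +0.007876  |  p_6 = 0.467210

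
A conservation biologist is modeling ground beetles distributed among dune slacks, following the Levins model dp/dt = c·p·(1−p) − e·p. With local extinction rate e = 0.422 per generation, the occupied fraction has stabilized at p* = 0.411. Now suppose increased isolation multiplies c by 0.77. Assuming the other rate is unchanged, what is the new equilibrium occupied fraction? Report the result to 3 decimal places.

Balance c(1−p*) = e gives c = e/(1 − 0.41100) = 0.422/0.58900 = 0.71647.
New p* = 1 − e/c = 1 − 0.42200/0.55168 = 0.23506.

0.235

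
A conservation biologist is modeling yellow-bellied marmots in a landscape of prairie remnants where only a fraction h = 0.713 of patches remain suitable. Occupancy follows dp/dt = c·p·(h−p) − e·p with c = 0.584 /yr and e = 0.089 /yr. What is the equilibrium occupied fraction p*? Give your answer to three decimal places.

0.561

Setting dp/dt = 0 and dividing by p* gives c·(h−p*) = e.
So p* = h − e/c = 0.713 − 0.089/0.584 = 0.713 − 0.1524 = 0.5606.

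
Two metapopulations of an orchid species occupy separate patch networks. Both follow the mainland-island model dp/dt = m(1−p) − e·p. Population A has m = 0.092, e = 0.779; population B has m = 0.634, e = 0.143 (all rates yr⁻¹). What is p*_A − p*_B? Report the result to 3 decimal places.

A: p*_A = m/(m+e) = 0.092/0.8710 = 0.1056.
B: p*_B = 0.634/0.7770 = 0.8160.
p*_A − p*_B = 0.1056 − 0.8160 = -0.7103.

-0.710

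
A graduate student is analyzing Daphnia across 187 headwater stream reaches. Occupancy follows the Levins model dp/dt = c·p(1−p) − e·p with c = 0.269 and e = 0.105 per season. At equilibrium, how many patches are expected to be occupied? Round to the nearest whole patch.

114

p* = 1 − e/c = 1 − 0.105/0.269 = 0.6097.
Expected occupied patches = N × p* = 187 × 0.6097 = 114.01 ≈ 114.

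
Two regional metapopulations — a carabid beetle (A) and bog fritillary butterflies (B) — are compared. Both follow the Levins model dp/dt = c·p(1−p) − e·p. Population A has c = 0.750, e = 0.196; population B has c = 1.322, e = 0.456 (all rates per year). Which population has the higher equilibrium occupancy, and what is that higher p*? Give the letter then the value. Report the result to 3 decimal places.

A, 0.739

A: p*_A = 1 − 0.196/0.750 = 0.7387.
B: p*_B = 1 − 0.456/1.322 = 0.6551.
A is higher at 0.7387.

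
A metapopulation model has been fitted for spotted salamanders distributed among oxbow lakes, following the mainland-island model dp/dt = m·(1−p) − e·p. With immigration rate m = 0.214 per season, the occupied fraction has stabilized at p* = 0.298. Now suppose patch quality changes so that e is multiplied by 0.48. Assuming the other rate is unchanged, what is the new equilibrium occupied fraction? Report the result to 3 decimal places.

Balance m(1−p*) = e·p* gives e = m(1−p*)/p* = 0.214×0.70200/0.29800 = 0.50412.
New p* = m/(m+e) = 0.21400/(0.21400+0.24198) = 0.46932.

0.469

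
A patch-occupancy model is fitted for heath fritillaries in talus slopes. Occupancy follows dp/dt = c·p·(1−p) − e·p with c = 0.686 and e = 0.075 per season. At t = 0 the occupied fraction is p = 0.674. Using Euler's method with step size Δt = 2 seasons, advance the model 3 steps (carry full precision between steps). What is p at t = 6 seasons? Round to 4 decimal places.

Update rule: p ← p + [c·p·(1−p) − e·p]·Δt with Δt = 2.
  1  |  dp/dt·Δt = +0.200361  |  p_1 = 0.874361
  2  |  dp/dt·Δt = +0.019565  |  p_2 = 0.893926
  3  |  dp/dt·Δt = -0.003993  |  p_3 = 0.889933

0.8899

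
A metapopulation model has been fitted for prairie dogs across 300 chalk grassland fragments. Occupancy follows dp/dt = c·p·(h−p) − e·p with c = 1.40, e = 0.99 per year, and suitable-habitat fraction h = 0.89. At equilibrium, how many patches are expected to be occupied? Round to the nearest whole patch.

55

p* = h − e/c = 0.89 − 0.7071 = 0.1829.
Expected occupied patches = N × p* = 300 × 0.1829 = 54.86 ≈ 55.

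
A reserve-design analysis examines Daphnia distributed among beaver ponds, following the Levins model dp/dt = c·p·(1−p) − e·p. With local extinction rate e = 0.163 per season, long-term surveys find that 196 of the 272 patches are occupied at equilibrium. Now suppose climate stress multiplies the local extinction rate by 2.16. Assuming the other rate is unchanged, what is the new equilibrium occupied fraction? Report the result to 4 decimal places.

0.3965

Observed p* = 196/272 = 0.72059.
Balance c(1−p*) = e gives c = e/(1 − 0.72059) = 0.163/0.27941 = 0.58337.
New p* = 1 − e/c = 1 − 0.35208/0.58337 = 0.39647.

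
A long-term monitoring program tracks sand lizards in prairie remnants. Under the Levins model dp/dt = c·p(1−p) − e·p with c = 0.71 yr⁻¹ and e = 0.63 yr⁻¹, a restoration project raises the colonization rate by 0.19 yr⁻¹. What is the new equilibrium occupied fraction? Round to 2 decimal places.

Before: p* = 1 − 0.63/0.71 = 0.1127.
After the change, c = 0.9, e = 0.63, so p* = 1 − 0.63/0.9 = 0.3000.

0.30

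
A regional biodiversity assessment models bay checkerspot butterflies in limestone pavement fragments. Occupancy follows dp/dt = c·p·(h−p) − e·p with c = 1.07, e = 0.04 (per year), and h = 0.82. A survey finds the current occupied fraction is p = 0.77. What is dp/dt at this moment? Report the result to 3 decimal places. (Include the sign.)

Colonization term: c·p·(h−p) = 1.07×0.77×0.0500 = 0.04119.
Extinction term: e·p = 0.03080.
dp/dt = 0.04119 − 0.03080 = 0.01039.

0.010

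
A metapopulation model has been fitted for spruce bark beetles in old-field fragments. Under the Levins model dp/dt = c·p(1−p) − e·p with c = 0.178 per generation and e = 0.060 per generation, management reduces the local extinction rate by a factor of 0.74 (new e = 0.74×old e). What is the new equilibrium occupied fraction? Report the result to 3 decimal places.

0.751

Before: p* = 1 − 0.060/0.178 = 0.6629.
After the change, c = 0.178, e = 0.0444, so p* = 1 − 0.0444/0.178 = 0.7506.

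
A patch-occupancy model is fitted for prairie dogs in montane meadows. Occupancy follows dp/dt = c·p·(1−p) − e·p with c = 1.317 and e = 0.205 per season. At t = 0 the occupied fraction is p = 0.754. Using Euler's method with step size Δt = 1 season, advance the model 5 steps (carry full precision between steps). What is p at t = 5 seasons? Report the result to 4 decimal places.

0.8443

Update rule: p ← p + [c·p·(1−p) − e·p]·Δt with Δt = 1.
p: 0.75400 → 0.84371  (Δp = +0.08971)
p: 0.84371 → 0.84441  (Δp = +0.00070)
p: 0.84441 → 0.84434  (Δp = -0.00008)
p: 0.84434 → 0.84434  (Δp = +0.00001)
p: 0.84434 → 0.84434  (Δp = -0.00000)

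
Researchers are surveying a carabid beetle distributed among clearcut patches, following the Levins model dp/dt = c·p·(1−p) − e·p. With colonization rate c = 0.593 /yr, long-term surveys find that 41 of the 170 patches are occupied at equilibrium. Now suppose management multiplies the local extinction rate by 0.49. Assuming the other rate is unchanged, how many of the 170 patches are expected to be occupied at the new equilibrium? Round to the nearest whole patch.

107

Observed p* = 41/170 = 0.24118.
Balance c(1−p*) = e gives e = 0.593×(1 − 0.24118) = 0.44998.
New p* = 1 − e/c = 1 − 0.22049/0.59300 = 0.62818.
Expected occupied = 170 × 0.62818 = 106.79 ≈ 107.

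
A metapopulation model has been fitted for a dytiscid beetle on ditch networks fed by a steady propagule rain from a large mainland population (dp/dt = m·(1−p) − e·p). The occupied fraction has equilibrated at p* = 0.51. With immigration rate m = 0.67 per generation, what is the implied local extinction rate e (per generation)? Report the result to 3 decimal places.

0.644

At equilibrium m(1−p*) = e·p*, so e = m(1−p*)/p*.
e = 0.67 × 0.4900 / 0.51 = 0.6437.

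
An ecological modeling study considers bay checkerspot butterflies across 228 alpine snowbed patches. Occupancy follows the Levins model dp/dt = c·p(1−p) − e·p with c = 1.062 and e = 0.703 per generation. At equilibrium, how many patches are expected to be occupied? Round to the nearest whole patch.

77

p* = 1 − e/c = 1 − 0.703/1.062 = 0.3380.
Expected occupied patches = N × p* = 228 × 0.3380 = 77.07 ≈ 77.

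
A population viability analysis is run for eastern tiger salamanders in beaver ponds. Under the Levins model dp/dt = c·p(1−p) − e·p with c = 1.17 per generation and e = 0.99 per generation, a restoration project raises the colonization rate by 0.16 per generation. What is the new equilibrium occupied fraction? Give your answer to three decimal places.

0.256

Before: p* = 1 − 0.99/1.17 = 0.1538.
After the change, c = 1.33, e = 0.99, so p* = 1 − 0.99/1.33 = 0.2556.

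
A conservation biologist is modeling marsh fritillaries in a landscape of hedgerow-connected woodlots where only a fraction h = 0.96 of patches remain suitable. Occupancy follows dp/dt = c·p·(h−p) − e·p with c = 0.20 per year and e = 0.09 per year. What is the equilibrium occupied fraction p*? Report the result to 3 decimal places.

Setting dp/dt = 0 and dividing by p* gives c·(h−p*) = e.
So p* = h − e/c = 0.96 − 0.09/0.20 = 0.96 − 0.4500 = 0.5100.

0.510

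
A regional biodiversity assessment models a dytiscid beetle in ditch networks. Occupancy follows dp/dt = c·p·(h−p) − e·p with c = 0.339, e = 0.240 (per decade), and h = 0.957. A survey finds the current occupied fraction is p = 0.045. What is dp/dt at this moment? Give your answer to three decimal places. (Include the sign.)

Colonization term: c·p·(h−p) = 0.339×0.045×0.9120 = 0.01391.
Extinction term: e·p = 0.01080.
dp/dt = 0.01391 − 0.01080 = 0.00311.

0.003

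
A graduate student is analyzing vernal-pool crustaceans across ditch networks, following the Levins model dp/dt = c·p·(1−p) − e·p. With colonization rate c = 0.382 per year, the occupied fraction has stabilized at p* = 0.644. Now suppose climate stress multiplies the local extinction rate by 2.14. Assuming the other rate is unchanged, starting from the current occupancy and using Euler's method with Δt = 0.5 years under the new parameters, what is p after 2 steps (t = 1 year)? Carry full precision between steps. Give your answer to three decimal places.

0.554

Balance c(1−p*) = e gives e = 0.382×(1 − 0.64400) = 0.13599.
Starting from p₀ = 0.64400; update p ← p + (dp/dt)·Δt with the new parameters.
p: 0.64400 → 0.59408  (Δp = -0.04992)
p: 0.59408 → 0.55369  (Δp = -0.04039)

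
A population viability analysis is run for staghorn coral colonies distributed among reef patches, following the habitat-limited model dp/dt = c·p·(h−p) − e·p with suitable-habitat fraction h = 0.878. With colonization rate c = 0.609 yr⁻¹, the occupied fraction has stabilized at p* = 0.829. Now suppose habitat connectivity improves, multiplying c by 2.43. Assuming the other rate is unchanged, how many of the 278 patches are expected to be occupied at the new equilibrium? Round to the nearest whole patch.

Balance c(h−p*) = e gives e = 0.609×(0.878 − 0.82900) = 0.02984.
New p* = 0.878 − e/c = 0.878 − 0.02984/1.47987 = 0.85784.
Expected occupied = 278 × 0.85784 = 238.48 ≈ 238.

238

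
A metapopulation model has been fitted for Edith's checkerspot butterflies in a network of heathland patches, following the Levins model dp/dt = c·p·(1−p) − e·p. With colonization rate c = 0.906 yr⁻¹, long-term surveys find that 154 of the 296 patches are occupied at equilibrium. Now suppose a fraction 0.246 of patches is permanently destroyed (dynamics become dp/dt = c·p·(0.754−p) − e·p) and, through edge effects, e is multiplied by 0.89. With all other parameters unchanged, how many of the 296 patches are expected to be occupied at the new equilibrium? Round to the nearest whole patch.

Observed p* = 154/296 = 0.52027.
Balance c(1−p*) = e gives e = 0.906×(1 − 0.52027) = 0.43464.
New p* = 0.754 − e/c = 0.754 − 0.38683/0.90600 = 0.32704.
Expected occupied = 296 × 0.32704 = 96.80 ≈ 97.

97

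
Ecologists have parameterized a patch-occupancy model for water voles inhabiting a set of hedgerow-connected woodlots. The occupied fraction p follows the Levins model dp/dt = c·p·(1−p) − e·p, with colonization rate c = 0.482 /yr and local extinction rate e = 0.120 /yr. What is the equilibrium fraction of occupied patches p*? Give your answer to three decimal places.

At equilibrium, colonization balances extinction: c·p*·(1−p*) = e·p*.
So p* = 1 − e/c = 1 − 0.120/0.482 = 1 − 0.2490 = 0.7510.

0.751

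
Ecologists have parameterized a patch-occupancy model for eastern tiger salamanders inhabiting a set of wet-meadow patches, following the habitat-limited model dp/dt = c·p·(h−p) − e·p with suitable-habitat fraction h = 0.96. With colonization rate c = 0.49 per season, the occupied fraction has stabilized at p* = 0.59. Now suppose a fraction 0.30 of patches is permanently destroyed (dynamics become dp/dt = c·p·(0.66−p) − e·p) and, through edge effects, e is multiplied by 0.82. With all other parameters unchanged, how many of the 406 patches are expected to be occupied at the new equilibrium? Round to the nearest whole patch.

145

Balance c(h−p*) = e gives e = 0.49×(0.96 − 0.59000) = 0.18130.
New p* = 0.66 − e/c = 0.66 − 0.14867/0.49000 = 0.35659.
Expected occupied = 406 × 0.35659 = 144.78 ≈ 145.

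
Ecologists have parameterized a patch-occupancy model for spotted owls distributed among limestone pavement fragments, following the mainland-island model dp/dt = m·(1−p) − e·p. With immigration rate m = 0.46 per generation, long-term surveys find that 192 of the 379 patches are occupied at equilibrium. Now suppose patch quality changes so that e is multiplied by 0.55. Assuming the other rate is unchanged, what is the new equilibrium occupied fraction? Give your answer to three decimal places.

Observed p* = 192/379 = 0.50660.
Balance m(1−p*) = e·p* gives e = m(1−p*)/p* = 0.46×0.49340/0.50660 = 0.44801.
New p* = m/(m+e) = 0.46000/(0.46000+0.24641) = 0.65118.

0.651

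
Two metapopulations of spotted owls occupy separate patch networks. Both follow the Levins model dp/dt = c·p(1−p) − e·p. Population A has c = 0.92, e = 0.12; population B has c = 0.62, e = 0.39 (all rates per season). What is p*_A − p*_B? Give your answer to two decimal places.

0.50

A: p*_A = 1 − 0.12/0.92 = 0.8696.
B: p*_B = 1 − 0.39/0.62 = 0.3710.
p*_A − p*_B = 0.8696 − 0.3710 = 0.4986.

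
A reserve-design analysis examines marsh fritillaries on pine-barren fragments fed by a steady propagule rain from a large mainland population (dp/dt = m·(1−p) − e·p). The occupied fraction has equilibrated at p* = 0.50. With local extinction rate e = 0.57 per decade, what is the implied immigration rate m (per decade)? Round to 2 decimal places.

At equilibrium m(1−p*) = e·p*, so m = e·p*/(1−p*).
m = 0.57 × 0.50 / 0.5000 = 0.2850/0.5000 = 0.5700.

0.57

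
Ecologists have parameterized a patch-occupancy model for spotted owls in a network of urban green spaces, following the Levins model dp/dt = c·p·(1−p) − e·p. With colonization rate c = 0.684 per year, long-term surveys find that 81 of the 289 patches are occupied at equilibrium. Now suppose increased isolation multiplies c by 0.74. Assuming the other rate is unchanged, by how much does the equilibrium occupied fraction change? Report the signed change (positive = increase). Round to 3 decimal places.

Observed p* = 81/289 = 0.28028.
Balance c(1−p*) = e gives e = 0.684×(1 − 0.28028) = 0.49229.
New p* = 1 − e/c = 1 − 0.49229/0.50616 = 0.02740.
Δp* = 0.02740 − 0.28028 = -0.25288.

-0.253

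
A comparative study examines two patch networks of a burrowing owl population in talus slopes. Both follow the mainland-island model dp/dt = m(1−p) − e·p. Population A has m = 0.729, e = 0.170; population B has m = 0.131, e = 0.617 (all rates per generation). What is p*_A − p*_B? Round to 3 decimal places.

A: p*_A = m/(m+e) = 0.729/0.8990 = 0.8109.
B: p*_B = 0.131/0.7480 = 0.1751.
p*_A − p*_B = 0.8109 − 0.1751 = 0.6358.

0.636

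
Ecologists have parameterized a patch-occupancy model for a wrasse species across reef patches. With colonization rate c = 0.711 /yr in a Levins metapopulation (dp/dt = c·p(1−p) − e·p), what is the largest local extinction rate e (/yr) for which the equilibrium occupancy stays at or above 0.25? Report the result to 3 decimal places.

1 − e/c ≥ 0.25 ⇒ e ≤ c(1 − 0.25) = 0.711 × 0.7500.
e_max = 0.5333.

0.533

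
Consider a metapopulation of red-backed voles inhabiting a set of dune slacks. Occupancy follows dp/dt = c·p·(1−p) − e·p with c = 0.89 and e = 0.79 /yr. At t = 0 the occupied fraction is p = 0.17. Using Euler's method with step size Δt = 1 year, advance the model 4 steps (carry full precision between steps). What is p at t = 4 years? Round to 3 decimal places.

0.144

Update rule: p ← p + [c·p·(1−p) − e·p]·Δt with Δt = 1.
p: 0.17000 → 0.16128  (Δp = -0.00872)
p: 0.16128 → 0.15426  (Δp = -0.00702)
p: 0.15426 → 0.14851  (Δp = -0.00575)
p: 0.14851 → 0.14373  (Δp = -0.00478)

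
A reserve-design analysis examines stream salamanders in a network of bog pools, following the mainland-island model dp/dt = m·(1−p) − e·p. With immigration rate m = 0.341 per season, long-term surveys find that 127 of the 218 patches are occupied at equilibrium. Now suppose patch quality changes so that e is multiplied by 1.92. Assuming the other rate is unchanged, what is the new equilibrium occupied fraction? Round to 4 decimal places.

Observed p* = 127/218 = 0.58257.
Balance m(1−p*) = e·p* gives e = m(1−p*)/p* = 0.341×0.41743/0.58257 = 0.24434.
New p* = m/(m+e) = 0.34100/(0.34100+0.46913) = 0.42092.

0.4209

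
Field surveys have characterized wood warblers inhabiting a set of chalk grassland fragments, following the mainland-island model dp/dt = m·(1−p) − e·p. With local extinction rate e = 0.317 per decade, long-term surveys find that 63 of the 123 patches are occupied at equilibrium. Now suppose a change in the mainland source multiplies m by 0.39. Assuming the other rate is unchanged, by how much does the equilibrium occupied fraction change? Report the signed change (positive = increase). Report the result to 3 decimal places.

-0.222

Observed p* = 63/123 = 0.51220.
Balance m(1−p*) = e·p* gives m = e·p*/(1−p*) = 0.317×0.51220/0.48780 = 0.33286.
New p* = m/(m+e) = 0.12982/(0.12982+0.31700) = 0.29054.
Δp* = 0.29054 − 0.51220 = -0.22166.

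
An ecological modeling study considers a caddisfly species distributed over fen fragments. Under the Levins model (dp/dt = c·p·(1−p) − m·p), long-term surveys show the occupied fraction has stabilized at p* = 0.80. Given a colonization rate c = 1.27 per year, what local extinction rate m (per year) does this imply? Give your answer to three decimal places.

At equilibrium c(1−p*) = m.
m = 1.27 × (1 − 0.80) = 1.27 × 0.2000 = 0.2540.

0.254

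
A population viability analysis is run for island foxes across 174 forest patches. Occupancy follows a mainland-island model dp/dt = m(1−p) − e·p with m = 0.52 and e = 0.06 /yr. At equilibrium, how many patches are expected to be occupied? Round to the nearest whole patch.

p* = m/(m+e) = 0.52/0.5800 = 0.8966.
Expected occupied patches = N × p* = 174 × 0.8966 = 156.00 ≈ 156.

156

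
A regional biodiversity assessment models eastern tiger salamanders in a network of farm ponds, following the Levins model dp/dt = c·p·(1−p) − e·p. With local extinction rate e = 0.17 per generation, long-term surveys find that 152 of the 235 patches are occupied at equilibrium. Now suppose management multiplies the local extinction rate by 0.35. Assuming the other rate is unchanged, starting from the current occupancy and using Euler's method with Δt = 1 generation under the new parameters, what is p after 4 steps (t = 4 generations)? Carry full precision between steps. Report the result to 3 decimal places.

0.837

Observed p* = 152/235 = 0.64681.
Balance c(1−p*) = e gives c = e/(1 − 0.64681) = 0.17/0.35319 = 0.48133.
Starting from p₀ = 0.64681; update p ← p + (dp/dt)·Δt with the new parameters.
  1  |  dp/dt·Δt = +0.071472  |  p_1 = 0.718281
  2  |  dp/dt·Δt = +0.054660  |  p_2 = 0.772941
  3  |  dp/dt·Δt = +0.038484  |  p_3 = 0.811425
  4  |  dp/dt·Δt = +0.025370  |  p_4 = 0.836795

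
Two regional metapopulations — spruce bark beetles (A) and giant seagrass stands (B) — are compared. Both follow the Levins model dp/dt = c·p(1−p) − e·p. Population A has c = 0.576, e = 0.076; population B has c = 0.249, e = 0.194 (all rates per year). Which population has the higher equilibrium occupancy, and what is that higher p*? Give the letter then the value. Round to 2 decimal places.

A: p*_A = 1 − 0.076/0.576 = 0.8681.
B: p*_B = 1 − 0.194/0.249 = 0.2209.
A is higher at 0.8681.

A, 0.87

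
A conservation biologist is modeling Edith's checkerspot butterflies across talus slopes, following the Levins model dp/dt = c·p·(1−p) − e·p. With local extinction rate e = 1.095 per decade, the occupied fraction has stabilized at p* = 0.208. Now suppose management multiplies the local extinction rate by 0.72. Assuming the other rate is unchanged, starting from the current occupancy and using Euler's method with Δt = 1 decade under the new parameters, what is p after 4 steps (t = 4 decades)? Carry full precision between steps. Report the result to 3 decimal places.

0.404

Balance c(1−p*) = e gives c = e/(1 − 0.20800) = 1.095/0.79200 = 1.38258.
Starting from p₀ = 0.20800; update p ← p + (dp/dt)·Δt with the new parameters.
t = 1: p = 0.20800 + (+0.06377) = 0.27177
t = 2: p = 0.27177 + (+0.05936) = 0.33114
t = 3: p = 0.33114 + (+0.04515) = 0.37629
t = 4: p = 0.37629 + (+0.02782) = 0.40411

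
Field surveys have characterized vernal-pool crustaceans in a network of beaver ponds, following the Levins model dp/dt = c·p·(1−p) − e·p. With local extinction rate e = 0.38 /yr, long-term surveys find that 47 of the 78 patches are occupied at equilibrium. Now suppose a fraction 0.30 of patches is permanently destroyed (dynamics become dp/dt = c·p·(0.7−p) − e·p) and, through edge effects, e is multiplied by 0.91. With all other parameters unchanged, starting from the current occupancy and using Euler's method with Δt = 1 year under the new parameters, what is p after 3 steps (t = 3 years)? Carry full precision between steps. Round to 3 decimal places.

Observed p* = 47/78 = 0.60256.
Balance c(1−p*) = e gives c = e/(1 − 0.60256) = 0.38/0.39744 = 0.95613.
Starting from p₀ = 0.60256; update p ← p + (dp/dt)·Δt with the new parameters.
p: 0.60256 → 0.45033  (Δp = -0.15223)
p: 0.45033 → 0.40211  (Δp = -0.04822)
p: 0.40211 → 0.37759  (Δp = -0.02452)

0.378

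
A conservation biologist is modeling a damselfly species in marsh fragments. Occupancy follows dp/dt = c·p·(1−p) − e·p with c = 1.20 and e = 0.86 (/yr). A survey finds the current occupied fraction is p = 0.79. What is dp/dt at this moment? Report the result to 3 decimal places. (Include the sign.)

Colonization term: c·p·(1−p) = 1.20×0.79×0.2100 = 0.19908.
Extinction term: e·p = 0.67940.
dp/dt = 0.19908 − 0.67940 = -0.48032.

-0.480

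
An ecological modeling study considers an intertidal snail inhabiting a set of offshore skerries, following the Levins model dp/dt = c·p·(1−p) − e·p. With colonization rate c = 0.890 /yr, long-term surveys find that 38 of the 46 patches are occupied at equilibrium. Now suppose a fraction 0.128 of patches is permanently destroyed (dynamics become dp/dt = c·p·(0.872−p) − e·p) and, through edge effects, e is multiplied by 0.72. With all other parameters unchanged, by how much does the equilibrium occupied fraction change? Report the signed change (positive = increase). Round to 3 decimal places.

Observed p* = 38/46 = 0.82609.
Balance c(1−p*) = e gives e = 0.890×(1 − 0.82609) = 0.15478.
New p* = 0.872 − e/c = 0.872 − 0.11144/0.89000 = 0.74679.
Δp* = 0.74679 − 0.82609 = -0.07930.

-0.079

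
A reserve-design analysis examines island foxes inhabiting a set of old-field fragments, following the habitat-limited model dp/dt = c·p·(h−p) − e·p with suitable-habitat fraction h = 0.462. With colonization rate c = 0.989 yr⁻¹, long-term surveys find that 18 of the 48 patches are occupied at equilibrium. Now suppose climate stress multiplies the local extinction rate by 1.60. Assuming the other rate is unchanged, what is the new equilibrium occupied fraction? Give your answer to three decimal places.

Observed p* = 18/48 = 0.37500.
Balance c(h−p*) = e gives e = 0.989×(0.462 − 0.37500) = 0.08604.
New p* = 0.462 − e/c = 0.462 − 0.13766/0.98900 = 0.32281.

0.323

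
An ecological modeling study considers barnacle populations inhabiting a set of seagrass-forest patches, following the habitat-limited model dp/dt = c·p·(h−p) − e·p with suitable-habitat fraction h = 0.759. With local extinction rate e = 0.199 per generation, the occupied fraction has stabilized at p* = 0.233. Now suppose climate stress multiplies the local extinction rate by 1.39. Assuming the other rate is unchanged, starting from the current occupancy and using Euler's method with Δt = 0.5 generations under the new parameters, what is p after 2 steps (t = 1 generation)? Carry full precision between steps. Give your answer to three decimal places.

0.216

Balance c(h−p*) = e gives c = e/(0.759 − 0.23300) = 0.199/0.52600 = 0.37833.
Starting from p₀ = 0.23300; update p ← p + (dp/dt)·Δt with the new parameters.
  1  |  dp/dt·Δt = -0.009042  |  p_1 = 0.223958
  2  |  dp/dt·Δt = -0.008308  |  p_2 = 0.215651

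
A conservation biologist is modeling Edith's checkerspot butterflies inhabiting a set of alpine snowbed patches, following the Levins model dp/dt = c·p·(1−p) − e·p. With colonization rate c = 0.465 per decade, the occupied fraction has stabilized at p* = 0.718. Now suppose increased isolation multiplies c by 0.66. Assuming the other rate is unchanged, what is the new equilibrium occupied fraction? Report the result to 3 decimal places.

0.573

Balance c(1−p*) = e gives e = 0.465×(1 − 0.71800) = 0.13113.
New p* = 1 − e/c = 1 − 0.13113/0.30690 = 0.57273.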